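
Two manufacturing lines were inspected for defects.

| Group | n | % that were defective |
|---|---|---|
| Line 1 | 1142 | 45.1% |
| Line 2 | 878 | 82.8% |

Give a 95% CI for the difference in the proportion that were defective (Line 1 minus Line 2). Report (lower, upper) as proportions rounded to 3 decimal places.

(-0.415, -0.339)

SE₁ = √(p̂₁(1−p̂₁)/n₁) = √(0.4510·0.5490/1142) = 0.01472; SE₂ = √(0.8280·0.1720/878) = 0.01274.
Independent samples: SE of the difference = √(SE₁² + SE₂²) = √(0.0002166784 + 0.0001623076) = 0.01947.
z* for 95% confidence is 1.960, so the margin of error is 1.960 × 0.01947 = 0.03816.
Point estimate p̂₁ − p̂₂ = 0.4510 − 0.8280 = -0.3770.
-0.3770 ± 0.03816 → (-0.415, -0.339).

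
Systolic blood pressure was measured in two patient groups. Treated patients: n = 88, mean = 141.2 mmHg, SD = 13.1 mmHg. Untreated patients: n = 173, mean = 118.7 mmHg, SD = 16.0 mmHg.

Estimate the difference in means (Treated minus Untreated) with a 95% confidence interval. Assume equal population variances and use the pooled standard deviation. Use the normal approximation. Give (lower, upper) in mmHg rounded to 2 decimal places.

(18.63, 26.37)

s_p = √[((n₁−1)s₁² + (n₂−1)s₂²)/(n₁+n₂−2)] = √[(87·13.1² + 172·16.0²)/259] = 15.0882.
SE = 15.0882·√(1/88 + 1/173) = 1.9756.
With z* = 1.960, margin = 1.960 × 1.9756 = 3.8722.
x̄₁ − x̄₂ = 141.2 − 118.7 = 22.5000; interval 22.5000 ± 3.8722 = (18.63, 26.37).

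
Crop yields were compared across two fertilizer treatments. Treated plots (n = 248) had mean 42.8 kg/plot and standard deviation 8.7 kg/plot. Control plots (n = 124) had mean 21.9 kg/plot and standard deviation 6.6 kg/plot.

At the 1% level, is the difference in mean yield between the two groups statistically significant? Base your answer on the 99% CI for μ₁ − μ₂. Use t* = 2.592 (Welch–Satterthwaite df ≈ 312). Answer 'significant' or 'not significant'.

SE₁ = s₁/√n₁ = 8.7/√248 = 0.5525; SE₂ = 6.6/√124 = 0.5927.
Independent samples, unequal variances: SE_diff = √(SE₁² + SE₂²) = √(0.30525625 + 0.35129329) = 0.8103.
t* = 2.592, so margin of error = 2.592 × 0.8103 = 2.1003.
Difference in means = 42.8 − 21.9 = 20.9000.
20.9000 ± 2.1003 → (18.7997, 23.0003).
The interval (18.7997, 23.0003) does not contain 0, so the difference is significant.

significant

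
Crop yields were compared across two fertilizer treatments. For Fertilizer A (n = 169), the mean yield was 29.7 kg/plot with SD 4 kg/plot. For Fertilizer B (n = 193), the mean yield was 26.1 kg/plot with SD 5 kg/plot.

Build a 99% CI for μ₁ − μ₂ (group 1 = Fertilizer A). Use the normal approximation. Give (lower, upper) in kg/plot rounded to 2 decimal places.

SE₁ = s₁/√n₁ = 4/√169 = 0.3077; SE₂ = 5/√193 = 0.3599.
Independent samples, unequal variances: SE_diff = √(SE₁² + SE₂²) = √(0.09467929 + 0.12952801) = 0.4735.
z* = 2.576, so margin of error = 2.576 × 0.4735 = 1.2197.
Difference in means = 29.7 − 26.1 = 3.6000.
3.6000 ± 1.2197 → (2.38, 4.82).

(2.38, 4.82)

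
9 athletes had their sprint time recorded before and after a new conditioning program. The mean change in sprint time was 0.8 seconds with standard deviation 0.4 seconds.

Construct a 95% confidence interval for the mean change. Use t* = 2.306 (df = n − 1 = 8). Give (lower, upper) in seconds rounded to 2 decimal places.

(0.49, 1.11)

Paired design: SE = s_d/√n = 0.4/√9 = 0.1333.
t* = 2.306; margin of error = 2.306 × 0.1333 = 0.3074.
0.8 ± 0.3074 → (0.49, 1.11).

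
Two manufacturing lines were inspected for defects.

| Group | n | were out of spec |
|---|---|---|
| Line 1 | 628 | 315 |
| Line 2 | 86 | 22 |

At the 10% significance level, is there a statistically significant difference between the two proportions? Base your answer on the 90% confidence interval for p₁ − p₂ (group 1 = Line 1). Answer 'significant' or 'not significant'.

Sample proportions: 315/628 = 0.5016, 22/86 = 0.2558.
Each SE is √(p̂(1−p̂)/n): √(0.5016·0.4984/628) = 0.01995 and √(0.2558·0.7442/86) = 0.04705.
SE(p̂₁ − p̂₂) = √(SE₁² + SE₂²) = √(0.0003980025 + 0.0022137025) = 0.05110, since the two samples are independent.
At 90% confidence z* = 1.645; margin = 1.645 × 0.05110 = 0.08406.
The difference is 0.5016 − 0.2558 = 0.2458, so the interval is 0.2458 ± 0.08406 = (0.16174, 0.32986).
The interval (0.16174, 0.32986) does not contain 0, so the difference is significant.

significant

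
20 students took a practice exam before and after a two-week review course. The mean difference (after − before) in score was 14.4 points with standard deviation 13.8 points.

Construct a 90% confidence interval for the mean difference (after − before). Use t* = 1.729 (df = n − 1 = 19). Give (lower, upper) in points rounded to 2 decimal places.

Paired design: SE = s_d/√n = 13.8/√20 = 3.0858.
t* = 1.729; margin of error = 1.729 × 3.0858 = 5.3353.
14.4 ± 5.3353 → (9.06, 19.74).

(9.06, 19.74)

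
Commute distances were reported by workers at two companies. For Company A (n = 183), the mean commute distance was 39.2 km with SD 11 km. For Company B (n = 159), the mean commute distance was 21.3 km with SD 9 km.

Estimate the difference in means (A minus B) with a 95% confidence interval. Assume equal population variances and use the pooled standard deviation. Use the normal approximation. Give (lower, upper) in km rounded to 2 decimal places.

(15.75, 20.05)

Pooled variance s_p² = [182·11² + 158·9²] / (183+159−2) = 102.4118, so s_p = 10.1199.
SE_diff = s_p·√(1/n₁ + 1/n₂) = 10.1199·√(1/183 + 1/159) = 1.0971.
z* = 1.960; margin = 1.960 × 1.0971 = 2.1503.
Difference = 39.2 − 21.3 = 17.9000.
17.9000 ± 2.1503 → (15.75, 20.05).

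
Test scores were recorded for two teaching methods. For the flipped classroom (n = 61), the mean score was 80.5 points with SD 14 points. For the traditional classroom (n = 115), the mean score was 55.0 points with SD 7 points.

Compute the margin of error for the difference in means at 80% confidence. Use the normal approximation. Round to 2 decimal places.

2.45

SE₁ = s₁/√n₁ = 14/√61 = 1.7925; SE₂ = 7/√115 = 0.6528.
Independent samples, unequal variances: SE_diff = √(SE₁² + SE₂²) = √(3.21305625 + 0.42614784) = 1.9077.
z* = 1.282, so margin of error = 1.282 × 1.9077 = 2.4457.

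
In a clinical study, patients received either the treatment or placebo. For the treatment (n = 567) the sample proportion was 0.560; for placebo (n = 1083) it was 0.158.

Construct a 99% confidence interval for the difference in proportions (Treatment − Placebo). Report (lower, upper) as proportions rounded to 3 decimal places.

(0.341, 0.463)

The two standard errors are √(0.5600×0.4400/567) = 0.02085 and √(0.1580×0.8420/1083) = 0.01108.
Because the samples are independent, SE_diff = √(0.02085² + 0.01108²) = 0.02361.
Using z* = 2.576 for 99%, ME = 2.576 × 0.02361 = 0.06082.
p̂₁ − p̂₂ = 0.4020; interval 0.4020 ± 0.06082 gives (0.341, 0.463).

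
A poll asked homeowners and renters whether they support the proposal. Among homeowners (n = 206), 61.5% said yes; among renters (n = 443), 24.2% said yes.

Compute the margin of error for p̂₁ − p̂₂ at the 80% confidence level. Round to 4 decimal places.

0.0507

SE₁ = √(p̂₁(1−p̂₁)/n₁) = √(0.6150·0.3850/206) = 0.03390; SE₂ = √(0.2420·0.7580/443) = 0.02035.
Independent samples: SE of the difference = √(SE₁² + SE₂²) = √(0.00114921 + 0.0004141225) = 0.03954.
z* for 80% confidence is 1.282, so the margin of error is 1.282 × 0.03954 = 0.05069.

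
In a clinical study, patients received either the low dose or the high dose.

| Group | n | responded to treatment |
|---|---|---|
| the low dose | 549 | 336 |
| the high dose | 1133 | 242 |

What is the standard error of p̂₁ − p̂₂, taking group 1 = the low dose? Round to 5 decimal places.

0.02410

Sample proportions: 336/549 = 0.6120, 242/1133 = 0.2136.
Each SE is √(p̂(1−p̂)/n): √(0.6120·0.3880/549) = 0.02080 and √(0.2136·0.7864/1133) = 0.01218.
SE(p̂₁ − p̂₂) = √(SE₁² + SE₂²) = √(0.00043264 + 0.0001483524) = 0.02410, since the two samples are independent.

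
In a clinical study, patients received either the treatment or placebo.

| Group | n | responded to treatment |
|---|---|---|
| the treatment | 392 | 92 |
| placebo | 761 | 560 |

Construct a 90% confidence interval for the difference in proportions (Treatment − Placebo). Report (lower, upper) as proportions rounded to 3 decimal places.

(-0.545, -0.457)

First, p̂₁ = 92/392 = 0.2347; p̂₂ = 560/761 = 0.7359.
The two standard errors are √(0.2347×0.7653/392) = 0.02141 and √(0.7359×0.2641/761) = 0.01598.
Because the samples are independent, SE_diff = √(0.02141² + 0.01598²) = 0.02672.
Using z* = 1.645 for 90%, ME = 1.645 × 0.02672 = 0.04395.
p̂₁ − p̂₂ = -0.5012; interval -0.5012 ± 0.04395 gives (-0.545, -0.457).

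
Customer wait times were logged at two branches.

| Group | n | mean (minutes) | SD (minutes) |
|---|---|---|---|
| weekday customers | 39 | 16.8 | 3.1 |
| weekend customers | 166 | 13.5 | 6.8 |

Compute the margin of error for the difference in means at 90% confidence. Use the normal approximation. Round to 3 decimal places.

1.192

Standard errors of each mean: 3.1/√39 = 0.4964 and 6.8/√166 = 0.5278.
SE(x̄₁ − x̄₂) = √(0.4964² + 0.5278²) = 0.7246 for independent samples with unequal variances.
With z* = 1.645, the margin is 1.645 × 0.7246 = 1.1920.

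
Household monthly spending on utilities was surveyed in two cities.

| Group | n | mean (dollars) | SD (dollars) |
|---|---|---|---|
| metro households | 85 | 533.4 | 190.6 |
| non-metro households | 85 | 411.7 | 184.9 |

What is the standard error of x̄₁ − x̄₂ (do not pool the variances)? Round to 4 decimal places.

28.8029

Per-group SEs: s₁/√n₁ = 190.6/√85 = 20.6735, s₂/√n₂ = 184.9/√85 = 20.0552.
Unpooled SE of the difference: √(427.39360225 + 402.21104704) = 28.8029.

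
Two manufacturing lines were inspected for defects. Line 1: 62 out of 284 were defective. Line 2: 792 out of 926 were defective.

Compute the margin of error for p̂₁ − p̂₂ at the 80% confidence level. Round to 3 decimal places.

Sample proportions: 62/284 = 0.2183, 792/926 = 0.8553.
Each SE is √(p̂(1−p̂)/n): √(0.2183·0.7817/284) = 0.02451 and √(0.8553·0.1447/926) = 0.01156.
SE(p̂₁ − p̂₂) = √(SE₁² + SE₂²) = √(0.0006007401 + 0.0001336336) = 0.02710, since the two samples are independent.
At 80% confidence z* = 1.282; margin = 1.282 × 0.02710 = 0.03474.

0.035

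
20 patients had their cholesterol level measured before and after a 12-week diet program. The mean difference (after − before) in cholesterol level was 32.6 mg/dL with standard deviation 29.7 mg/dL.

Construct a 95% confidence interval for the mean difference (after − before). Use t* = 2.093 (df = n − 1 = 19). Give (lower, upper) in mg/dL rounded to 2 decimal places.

(18.70, 46.50)

This is a matched-pairs design, so SE = s_d/√n = 29.7/√20 = 6.6411.
Margin = 2.093 × 6.6411 = 13.8998; the interval is 32.6 ± 13.8998 = (18.70, 46.50).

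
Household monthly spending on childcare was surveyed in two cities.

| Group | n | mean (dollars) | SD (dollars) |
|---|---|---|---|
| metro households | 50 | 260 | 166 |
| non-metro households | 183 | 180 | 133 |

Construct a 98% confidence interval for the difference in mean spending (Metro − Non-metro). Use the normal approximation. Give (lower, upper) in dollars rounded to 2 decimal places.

Standard errors of each mean: 166/√50 = 23.4759 and 133/√183 = 9.8316.
SE(x̄₁ − x̄₂) = √(23.4759² + 9.8316²) = 25.4515 for independent samples with unequal variances.
With z* = 2.326, the margin is 2.326 × 25.4515 = 59.2002.
x̄₁ − x̄₂ = 260 − 180 = 80.0000; the interval is 80.0000 ± 59.2002 = (20.80, 139.20).

(20.80, 139.20)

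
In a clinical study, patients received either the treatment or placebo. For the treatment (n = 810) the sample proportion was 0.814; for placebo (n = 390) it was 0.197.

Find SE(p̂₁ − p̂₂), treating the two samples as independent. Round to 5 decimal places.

0.02434

SE₁ = √(p̂₁(1−p̂₁)/n₁) = √(0.8140·0.1860/810) = 0.01367; SE₂ = √(0.1970·0.8030/390) = 0.02014.
Independent samples: SE of the difference = √(SE₁² + SE₂²) = √(0.0001868689 + 0.0004056196) = 0.02434.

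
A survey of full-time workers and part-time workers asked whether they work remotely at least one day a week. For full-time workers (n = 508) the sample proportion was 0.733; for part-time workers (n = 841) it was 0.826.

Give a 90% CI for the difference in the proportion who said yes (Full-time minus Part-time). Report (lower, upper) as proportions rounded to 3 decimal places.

Each SE is √(p̂(1−p̂)/n): √(0.7330·0.2670/508) = 0.01963 and √(0.8260·0.1740/841) = 0.01307.
SE(p̂₁ − p̂₂) = √(SE₁² + SE₂²) = √(0.0003853369 + 0.0001708249) = 0.02358, since the two samples are independent.
At 90% confidence z* = 1.645; margin = 1.645 × 0.02358 = 0.03879.
The difference is 0.7330 − 0.8260 = -0.0930, so the interval is -0.0930 ± 0.03879 = (-0.132, -0.054).

(-0.132, -0.054)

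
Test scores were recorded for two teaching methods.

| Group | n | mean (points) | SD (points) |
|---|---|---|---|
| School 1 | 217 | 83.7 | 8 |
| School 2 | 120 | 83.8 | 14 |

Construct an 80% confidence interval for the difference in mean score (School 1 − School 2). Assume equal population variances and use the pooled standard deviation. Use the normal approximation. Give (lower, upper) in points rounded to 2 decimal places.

(-1.64, 1.44)

Pooled variance s_p² = [216·8² + 119·14²] / (217+120−2) = 110.8896, so s_p = 10.5304.
SE_diff = s_p·√(1/n₁ + 1/n₂) = 10.5304·√(1/217 + 1/120) = 1.1980.
z* = 1.282; margin = 1.282 × 1.1980 = 1.5358.
Difference = 83.7 − 83.8 = -0.1000.
-0.1000 ± 1.5358 → (-1.64, 1.44).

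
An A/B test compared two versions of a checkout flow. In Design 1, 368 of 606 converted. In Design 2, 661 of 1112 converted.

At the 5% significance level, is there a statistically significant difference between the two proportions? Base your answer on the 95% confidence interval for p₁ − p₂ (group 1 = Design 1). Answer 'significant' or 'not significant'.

First, p̂₁ = 368/606 = 0.6073; p̂₂ = 661/1112 = 0.5944.
The two standard errors are √(0.6073×0.3927/606) = 0.01984 and √(0.5944×0.4056/1112) = 0.01472.
Because the samples are independent, SE_diff = √(0.01984² + 0.01472²) = 0.02470.
Using z* = 1.960 for 95%, ME = 1.960 × 0.02470 = 0.04841.
p̂₁ − p̂₂ = 0.0129; interval 0.0129 ± 0.04841 gives (-0.03551, 0.06131).
The interval (-0.03551, 0.06131) contains 0, so the difference is not significant.

not significant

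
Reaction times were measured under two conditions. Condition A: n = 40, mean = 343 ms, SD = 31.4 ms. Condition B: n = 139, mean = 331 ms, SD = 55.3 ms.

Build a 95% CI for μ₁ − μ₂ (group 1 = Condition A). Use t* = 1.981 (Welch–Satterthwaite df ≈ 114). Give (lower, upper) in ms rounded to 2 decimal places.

(-1.53, 25.53)

Standard errors of each mean: 31.4/√40 = 4.9648 and 55.3/√139 = 4.6905.
SE(x̄₁ − x̄₂) = √(4.9648² + 4.6905²) = 6.8301 for independent samples with unequal variances.
With t* = 1.981, the margin is 1.981 × 6.8301 = 13.5304.
x̄₁ − x̄₂ = 343 − 331 = 12.0000; the interval is 12.0000 ± 13.5304 = (-1.53, 25.53).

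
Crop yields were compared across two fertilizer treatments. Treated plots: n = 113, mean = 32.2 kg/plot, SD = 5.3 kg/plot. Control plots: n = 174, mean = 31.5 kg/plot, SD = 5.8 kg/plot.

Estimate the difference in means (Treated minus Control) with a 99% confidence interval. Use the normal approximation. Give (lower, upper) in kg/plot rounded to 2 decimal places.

Per-group SEs: s₁/√n₁ = 5.3/√113 = 0.4986, s₂/√n₂ = 5.8/√174 = 0.4397.
Unpooled SE of the difference: √(0.24860196 + 0.19333609) = 0.6648.
Margin of error = z* · SE = 2.576 × 0.6648 = 1.7125.
x̄₁ − x̄₂ = 32.2 − 31.5 = 0.7000.
CI: 0.7000 ± 1.7125 = (-1.01, 2.41).

(-1.01, 2.41)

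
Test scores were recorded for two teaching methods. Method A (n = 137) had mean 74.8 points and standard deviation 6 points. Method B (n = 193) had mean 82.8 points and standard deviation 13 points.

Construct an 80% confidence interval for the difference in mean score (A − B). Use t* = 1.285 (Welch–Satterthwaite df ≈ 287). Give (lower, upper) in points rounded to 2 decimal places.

(-9.37, -6.63)

Per-group SEs: s₁/√n₁ = 6/√137 = 0.5126, s₂/√n₂ = 13/√193 = 0.9358.
Unpooled SE of the difference: √(0.26275876 + 0.87572164) = 1.0670.
Margin of error = t* · SE = 1.285 × 1.0670 = 1.3711.
x̄₁ − x̄₂ = 74.8 − 82.8 = -8.0000.
CI: -8.0000 ± 1.3711 = (-9.37, -6.63).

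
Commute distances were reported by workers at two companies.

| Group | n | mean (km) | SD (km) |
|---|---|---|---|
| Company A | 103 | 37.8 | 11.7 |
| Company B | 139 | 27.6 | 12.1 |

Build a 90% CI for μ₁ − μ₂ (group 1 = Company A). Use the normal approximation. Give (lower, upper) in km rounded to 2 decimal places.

SE₁ = s₁/√n₁ = 11.7/√103 = 1.1528; SE₂ = 12.1/√139 = 1.0263.
Independent samples, unequal variances: SE_diff = √(SE₁² + SE₂²) = √(1.32894784 + 1.05329169) = 1.5435.
z* = 1.645, so margin of error = 1.645 × 1.5435 = 2.5391.
Difference in means = 37.8 − 27.6 = 10.2000.
10.2000 ± 2.5391 → (7.66, 12.74).

(7.66, 12.74)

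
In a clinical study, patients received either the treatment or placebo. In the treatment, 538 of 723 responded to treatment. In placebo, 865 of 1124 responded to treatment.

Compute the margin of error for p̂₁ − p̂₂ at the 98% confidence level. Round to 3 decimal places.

0.048

p̂₁ = 538/723 = 0.7441 and p̂₂ = 865/1124 = 0.7696.
SE₁ = √(p̂₁(1−p̂₁)/n₁) = √(0.7441·0.2559/723) = 0.01623; SE₂ = √(0.7696·0.2304/1124) = 0.01256.
Independent samples: SE of the difference = √(SE₁² + SE₂²) = √(0.0002634129 + 0.0001577536) = 0.02052.
z* for 98% confidence is 2.326, so the margin of error is 2.326 × 0.02052 = 0.04773.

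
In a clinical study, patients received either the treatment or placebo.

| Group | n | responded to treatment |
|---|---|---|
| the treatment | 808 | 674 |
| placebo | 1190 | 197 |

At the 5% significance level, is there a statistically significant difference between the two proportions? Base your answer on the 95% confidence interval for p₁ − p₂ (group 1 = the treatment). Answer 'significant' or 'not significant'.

First, p̂₁ = 674/808 = 0.8342; p̂₂ = 197/1190 = 0.1655.
The two standard errors are √(0.8342×0.1658/808) = 0.01308 and √(0.1655×0.8345/1190) = 0.01077.
Because the samples are independent, SE_diff = √(0.01308² + 0.01077²) = 0.01694.
Using z* = 1.960 for 95%, ME = 1.960 × 0.01694 = 0.03320.
p̂₁ − p̂₂ = 0.6687; interval 0.6687 ± 0.03320 gives (0.63550, 0.70190).
The interval (0.63550, 0.70190) does not contain 0, so the difference is significant.

significant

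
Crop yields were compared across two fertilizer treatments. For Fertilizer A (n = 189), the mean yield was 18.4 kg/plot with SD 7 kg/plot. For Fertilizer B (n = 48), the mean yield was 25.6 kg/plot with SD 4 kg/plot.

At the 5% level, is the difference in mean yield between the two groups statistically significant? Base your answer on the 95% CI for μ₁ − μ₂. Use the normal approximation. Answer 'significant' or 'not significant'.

significant

SE₁ = s₁/√n₁ = 7/√189 = 0.5092; SE₂ = 4/√48 = 0.5774.
Independent samples, unequal variances: SE_diff = √(SE₁² + SE₂²) = √(0.25928464 + 0.33339076) = 0.7699.
z* = 1.960, so margin of error = 1.960 × 0.7699 = 1.5090.
Difference in means = 18.4 − 25.6 = -7.2000.
-7.2000 ± 1.5090 → (-8.7090, -5.6910).
The interval (-8.7090, -5.6910) does not contain 0, so the difference is significant.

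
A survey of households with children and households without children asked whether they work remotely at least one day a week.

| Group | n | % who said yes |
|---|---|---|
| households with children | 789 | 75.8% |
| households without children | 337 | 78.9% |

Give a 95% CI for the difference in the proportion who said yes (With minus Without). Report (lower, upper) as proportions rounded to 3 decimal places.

Each SE is √(p̂(1−p̂)/n): √(0.7580·0.2420/789) = 0.01525 and √(0.7890·0.2110/337) = 0.02223.
SE(p̂₁ − p̂₂) = √(SE₁² + SE₂²) = √(0.0002325625 + 0.0004941729) = 0.02696, since the two samples are independent.
At 95% confidence z* = 1.960; margin = 1.960 × 0.02696 = 0.05284.
The difference is 0.7580 − 0.7890 = -0.0310, so the interval is -0.0310 ± 0.05284 = (-0.084, 0.022).

(-0.084, 0.022)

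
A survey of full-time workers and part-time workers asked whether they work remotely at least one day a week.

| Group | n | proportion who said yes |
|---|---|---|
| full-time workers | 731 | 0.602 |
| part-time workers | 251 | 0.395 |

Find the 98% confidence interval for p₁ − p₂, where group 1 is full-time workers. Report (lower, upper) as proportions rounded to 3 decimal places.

SE₁ = √(p̂₁(1−p̂₁)/n₁) = √(0.6020·0.3980/731) = 0.01810; SE₂ = √(0.3950·0.6050/251) = 0.03086.
Independent samples: SE of the difference = √(SE₁² + SE₂²) = √(0.00032761 + 0.0009523396) = 0.03578.
z* for 98% confidence is 2.326, so the margin of error is 2.326 × 0.03578 = 0.08322.
Point estimate p̂₁ − p̂₂ = 0.6020 − 0.3950 = 0.2070.
0.2070 ± 0.08322 → (0.124, 0.290).

(0.124, 0.290)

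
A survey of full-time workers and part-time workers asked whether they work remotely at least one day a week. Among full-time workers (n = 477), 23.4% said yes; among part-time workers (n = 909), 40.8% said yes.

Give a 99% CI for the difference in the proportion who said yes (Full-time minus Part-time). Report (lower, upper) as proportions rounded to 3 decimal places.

(-0.239, -0.109)

The two standard errors are √(0.2340×0.7660/477) = 0.01938 and √(0.4080×0.5920/909) = 0.01630.
Because the samples are independent, SE_diff = √(0.01938² + 0.01630²) = 0.02532.
Using z* = 2.576 for 99%, ME = 2.576 × 0.02532 = 0.06522.
p̂₁ − p̂₂ = -0.1740; interval -0.1740 ± 0.06522 gives (-0.239, -0.109).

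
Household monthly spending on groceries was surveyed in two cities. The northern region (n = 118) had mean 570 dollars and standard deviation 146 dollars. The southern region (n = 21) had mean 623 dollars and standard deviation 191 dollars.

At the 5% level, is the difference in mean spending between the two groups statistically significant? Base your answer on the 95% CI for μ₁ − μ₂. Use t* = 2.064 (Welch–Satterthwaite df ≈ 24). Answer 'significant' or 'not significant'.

Standard errors of each mean: 146/√118 = 13.4404 and 191/√21 = 41.6796.
SE(x̄₁ − x̄₂) = √(13.4404² + 41.6796²) = 43.7931 for independent samples with unequal variances.
With t* = 2.064, the margin is 2.064 × 43.7931 = 90.3890.
x̄₁ − x̄₂ = 570 − 623 = -53.0000; the interval is -53.0000 ± 90.3890 = (-143.3890, 37.3890).
The interval (-143.3890, 37.3890) contains 0, so the difference is not significant.

not significant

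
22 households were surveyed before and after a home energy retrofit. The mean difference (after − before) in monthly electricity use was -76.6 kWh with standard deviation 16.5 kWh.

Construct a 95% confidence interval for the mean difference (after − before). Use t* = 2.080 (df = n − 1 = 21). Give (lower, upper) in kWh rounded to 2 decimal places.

This is a matched-pairs design, so SE = s_d/√n = 16.5/√22 = 3.5178.
Margin = 2.080 × 3.5178 = 7.3170; the interval is -76.6 ± 7.3170 = (-83.92, -69.28).

(-83.92, -69.28)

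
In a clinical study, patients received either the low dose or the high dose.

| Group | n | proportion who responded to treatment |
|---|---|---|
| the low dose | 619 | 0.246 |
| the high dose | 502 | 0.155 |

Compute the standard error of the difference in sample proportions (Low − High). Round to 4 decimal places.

SE₁ = √(p̂₁(1−p̂₁)/n₁) = √(0.2460·0.7540/619) = 0.01731; SE₂ = √(0.1550·0.8450/502) = 0.01615.
Independent samples: SE of the difference = √(SE₁² + SE₂²) = √(0.0002996361 + 0.0002608225) = 0.02367.

0.0237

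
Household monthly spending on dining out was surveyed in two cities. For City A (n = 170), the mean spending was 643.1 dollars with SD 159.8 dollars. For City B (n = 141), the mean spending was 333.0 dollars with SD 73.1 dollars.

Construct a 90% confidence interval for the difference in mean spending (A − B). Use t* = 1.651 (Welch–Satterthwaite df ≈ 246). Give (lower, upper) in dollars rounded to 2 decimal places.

SE₁ = s₁/√n₁ = 159.8/√170 = 12.2561; SE₂ = 73.1/√141 = 6.1561.
Independent samples, unequal variances: SE_diff = √(SE₁² + SE₂²) = √(150.21198721 + 37.89756721) = 13.7153.
t* = 1.651, so margin of error = 1.651 × 13.7153 = 22.6440.
Difference in means = 643.1 − 333.0 = 310.1000.
310.1000 ± 22.6440 → (287.46, 332.74).

(287.46, 332.74)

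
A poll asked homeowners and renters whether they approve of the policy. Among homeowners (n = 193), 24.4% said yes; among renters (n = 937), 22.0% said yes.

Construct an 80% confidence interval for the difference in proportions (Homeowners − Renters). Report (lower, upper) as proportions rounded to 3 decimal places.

(-0.019, 0.067)

SE₁ = √(p̂₁(1−p̂₁)/n₁) = √(0.2440·0.7560/193) = 0.03092; SE₂ = √(0.2200·0.7800/937) = 0.01353.
Independent samples: SE of the difference = √(SE₁² + SE₂²) = √(0.0009560464 + 0.0001830609) = 0.03375.
z* for 80% confidence is 1.282, so the margin of error is 1.282 × 0.03375 = 0.04327.
Point estimate p̂₁ − p̂₂ = 0.2440 − 0.2200 = 0.0240.
0.0240 ± 0.04327 → (-0.019, 0.067).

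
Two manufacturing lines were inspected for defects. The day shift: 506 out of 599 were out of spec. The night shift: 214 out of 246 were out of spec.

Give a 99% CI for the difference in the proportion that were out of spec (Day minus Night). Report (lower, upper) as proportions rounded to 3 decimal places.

Sample proportions: 506/599 = 0.8447, 214/246 = 0.8699.
Each SE is √(p̂(1−p̂)/n): √(0.8447·0.1553/599) = 0.01480 and √(0.8699·0.1301/246) = 0.02145.
SE(p̂₁ − p̂₂) = √(SE₁² + SE₂²) = √(0.00021904 + 0.0004601025) = 0.02606, since the two samples are independent.
At 99% confidence z* = 2.576; margin = 2.576 × 0.02606 = 0.06713.
The difference is 0.8447 − 0.8699 = -0.0252, so the interval is -0.0252 ± 0.06713 = (-0.092, 0.042).

(-0.092, 0.042)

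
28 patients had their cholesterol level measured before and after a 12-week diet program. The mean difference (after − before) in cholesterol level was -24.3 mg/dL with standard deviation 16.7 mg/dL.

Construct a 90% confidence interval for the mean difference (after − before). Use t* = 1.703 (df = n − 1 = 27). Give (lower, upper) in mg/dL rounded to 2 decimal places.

(-29.67, -18.93)

Paired design: SE = s_d/√n = 16.7/√28 = 3.1560.
t* = 1.703; margin of error = 1.703 × 3.1560 = 5.3747.
-24.3 ± 5.3747 → (-29.67, -18.93).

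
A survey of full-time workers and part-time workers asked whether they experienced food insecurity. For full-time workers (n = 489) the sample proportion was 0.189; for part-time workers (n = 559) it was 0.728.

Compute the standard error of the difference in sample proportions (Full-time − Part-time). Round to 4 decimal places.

0.0258

SE₁ = √(p̂₁(1−p̂₁)/n₁) = √(0.1890·0.8110/489) = 0.01770; SE₂ = √(0.7280·0.2720/559) = 0.01882.
Independent samples: SE of the difference = √(SE₁² + SE₂²) = √(0.00031329 + 0.0003541924) = 0.02584.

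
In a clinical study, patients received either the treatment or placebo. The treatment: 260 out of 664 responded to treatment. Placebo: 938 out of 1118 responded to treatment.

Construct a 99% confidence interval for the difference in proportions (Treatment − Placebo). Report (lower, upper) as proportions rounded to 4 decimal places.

First, p̂₁ = 260/664 = 0.3916; p̂₂ = 938/1118 = 0.8390.
The two standard errors are √(0.3916×0.6084/664) = 0.01894 and √(0.8390×0.1610/1118) = 0.01099.
Because the samples are independent, SE_diff = √(0.01894² + 0.01099²) = 0.02190.
Using z* = 2.576 for 99%, ME = 2.576 × 0.02190 = 0.05641.
p̂₁ − p̂₂ = -0.4474; interval -0.4474 ± 0.05641 gives (-0.5038, -0.3910).

(-0.5038, -0.3910)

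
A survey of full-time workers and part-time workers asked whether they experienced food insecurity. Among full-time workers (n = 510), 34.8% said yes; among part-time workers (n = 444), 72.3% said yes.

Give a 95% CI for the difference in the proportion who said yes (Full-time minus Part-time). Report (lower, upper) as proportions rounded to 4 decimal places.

(-0.4337, -0.3163)

Each SE is √(p̂(1−p̂)/n): √(0.3480·0.6520/510) = 0.02109 and √(0.7230·0.2770/444) = 0.02124.
SE(p̂₁ − p̂₂) = √(SE₁² + SE₂²) = √(0.0004447881 + 0.0004511376) = 0.02993, since the two samples are independent.
At 95% confidence z* = 1.960; margin = 1.960 × 0.02993 = 0.05866.
The difference is 0.3480 − 0.7230 = -0.3750, so the interval is -0.3750 ± 0.05866 = (-0.4337, -0.3163).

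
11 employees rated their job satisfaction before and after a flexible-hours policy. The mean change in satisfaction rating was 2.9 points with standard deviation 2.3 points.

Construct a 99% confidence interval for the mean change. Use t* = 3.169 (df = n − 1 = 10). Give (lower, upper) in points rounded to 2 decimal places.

Paired design: SE = s_d/√n = 2.3/√11 = 0.6935.
t* = 3.169; margin of error = 3.169 × 0.6935 = 2.1977.
2.9 ± 2.1977 → (0.70, 5.10).

(0.70, 5.10)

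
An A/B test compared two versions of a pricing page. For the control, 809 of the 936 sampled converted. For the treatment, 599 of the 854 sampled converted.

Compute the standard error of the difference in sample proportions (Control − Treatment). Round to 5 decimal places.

Sample proportions: 809/936 = 0.8643, 599/854 = 0.7014.
Each SE is √(p̂(1−p̂)/n): √(0.8643·0.1357/936) = 0.01119 and √(0.7014·0.2986/854) = 0.01566.
SE(p̂₁ − p̂₂) = √(SE₁² + SE₂²) = √(0.0001252161 + 0.0002452356) = 0.01925, since the two samples are independent.

0.01925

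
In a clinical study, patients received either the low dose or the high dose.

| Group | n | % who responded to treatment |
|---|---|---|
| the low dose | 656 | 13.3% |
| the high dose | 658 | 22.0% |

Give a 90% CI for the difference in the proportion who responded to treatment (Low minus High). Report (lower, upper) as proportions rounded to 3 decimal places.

Each SE is √(p̂(1−p̂)/n): √(0.1330·0.8670/656) = 0.01326 and √(0.2200·0.7800/658) = 0.01615.
SE(p̂₁ − p̂₂) = √(SE₁² + SE₂²) = √(0.0001758276 + 0.0002608225) = 0.02090, since the two samples are independent.
At 90% confidence z* = 1.645; margin = 1.645 × 0.02090 = 0.03438.
The difference is 0.1330 − 0.2200 = -0.0870, so the interval is -0.0870 ± 0.03438 = (-0.121, -0.053).

(-0.121, -0.053)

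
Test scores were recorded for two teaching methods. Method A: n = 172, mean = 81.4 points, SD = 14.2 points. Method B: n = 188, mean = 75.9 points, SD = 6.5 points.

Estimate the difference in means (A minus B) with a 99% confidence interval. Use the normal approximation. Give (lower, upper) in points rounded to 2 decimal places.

(2.46, 8.54)

Standard errors of each mean: 14.2/√172 = 1.0827 and 6.5/√188 = 0.4741.
SE(x̄₁ − x̄₂) = √(1.0827² + 0.4741²) = 1.1820 for independent samples with unequal variances.
With z* = 2.576, the margin is 2.576 × 1.1820 = 3.0448.
x̄₁ − x̄₂ = 81.4 − 75.9 = 5.5000; the interval is 5.5000 ± 3.0448 = (2.46, 8.54).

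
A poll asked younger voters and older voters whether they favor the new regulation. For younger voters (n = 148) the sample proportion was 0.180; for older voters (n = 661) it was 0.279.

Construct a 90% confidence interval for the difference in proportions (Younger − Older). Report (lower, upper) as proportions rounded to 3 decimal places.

Each SE is √(p̂(1−p̂)/n): √(0.1800·0.8200/148) = 0.03158 and √(0.2790·0.7210/661) = 0.01744.
SE(p̂₁ − p̂₂) = √(SE₁² + SE₂²) = √(0.0009972964 + 0.0003041536) = 0.03608, since the two samples are independent.
At 90% confidence z* = 1.645; margin = 1.645 × 0.03608 = 0.05935.
The difference is 0.1800 − 0.2790 = -0.0990, so the interval is -0.0990 ± 0.05935 = (-0.158, -0.040).

(-0.158, -0.040)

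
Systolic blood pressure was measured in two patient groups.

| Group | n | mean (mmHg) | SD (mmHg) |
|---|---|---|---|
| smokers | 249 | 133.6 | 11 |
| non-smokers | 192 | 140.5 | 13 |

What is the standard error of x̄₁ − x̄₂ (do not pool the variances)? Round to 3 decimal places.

Per-group SEs: s₁/√n₁ = 11/√249 = 0.6971, s₂/√n₂ = 13/√192 = 0.9382.
Unpooled SE of the difference: √(0.48594841 + 0.88021924) = 1.1688.

1.169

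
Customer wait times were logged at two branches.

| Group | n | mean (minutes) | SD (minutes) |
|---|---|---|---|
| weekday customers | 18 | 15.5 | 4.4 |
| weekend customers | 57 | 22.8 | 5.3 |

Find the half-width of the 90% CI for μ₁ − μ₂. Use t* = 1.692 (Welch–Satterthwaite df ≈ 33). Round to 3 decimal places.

SE₁ = s₁/√n₁ = 4.4/√18 = 1.0371; SE₂ = 5.3/√57 = 0.7020.
Independent samples, unequal variances: SE_diff = √(SE₁² + SE₂²) = √(1.07557641 + 0.492804) = 1.2523.
t* = 1.692, so margin of error = 1.692 × 1.2523 = 2.1189.

2.119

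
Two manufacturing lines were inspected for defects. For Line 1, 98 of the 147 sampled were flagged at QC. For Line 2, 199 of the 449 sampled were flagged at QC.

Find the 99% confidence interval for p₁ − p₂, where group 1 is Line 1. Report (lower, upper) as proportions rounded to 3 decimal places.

(0.107, 0.340)

First, p̂₁ = 98/147 = 0.6667; p̂₂ = 199/449 = 0.4432.
The two standard errors are √(0.6667×0.3333/147) = 0.03888 and √(0.4432×0.5568/449) = 0.02344.
Because the samples are independent, SE_diff = √(0.03888² + 0.02344²) = 0.04540.
Using z* = 2.576 for 99%, ME = 2.576 × 0.04540 = 0.11695.
p̂₁ − p̂₂ = 0.2235; interval 0.2235 ± 0.11695 gives (0.107, 0.340).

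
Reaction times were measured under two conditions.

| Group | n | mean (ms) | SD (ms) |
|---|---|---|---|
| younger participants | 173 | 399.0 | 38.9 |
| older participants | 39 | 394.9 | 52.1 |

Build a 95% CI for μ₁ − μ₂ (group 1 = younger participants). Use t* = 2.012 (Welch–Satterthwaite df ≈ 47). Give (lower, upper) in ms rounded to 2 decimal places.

(-13.71, 21.91)

Per-group SEs: s₁/√n₁ = 38.9/√173 = 2.9575, s₂/√n₂ = 52.1/√39 = 8.3427.
Unpooled SE of the difference: √(8.74680625 + 69.60064329) = 8.8514.
Margin of error = t* · SE = 2.012 × 8.8514 = 17.8090.
x̄₁ − x̄₂ = 399.0 − 394.9 = 4.1000.
CI: 4.1000 ± 17.8090 = (-13.71, 21.91).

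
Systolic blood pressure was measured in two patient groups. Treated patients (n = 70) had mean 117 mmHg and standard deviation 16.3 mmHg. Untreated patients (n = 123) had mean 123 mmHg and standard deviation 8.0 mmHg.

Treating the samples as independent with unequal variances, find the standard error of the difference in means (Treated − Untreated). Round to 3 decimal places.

2.077

Per-group SEs: s₁/√n₁ = 16.3/√70 = 1.9482, s₂/√n₂ = 8.0/√123 = 0.7213.
Unpooled SE of the difference: √(3.79548324 + 0.52027369) = 2.0774.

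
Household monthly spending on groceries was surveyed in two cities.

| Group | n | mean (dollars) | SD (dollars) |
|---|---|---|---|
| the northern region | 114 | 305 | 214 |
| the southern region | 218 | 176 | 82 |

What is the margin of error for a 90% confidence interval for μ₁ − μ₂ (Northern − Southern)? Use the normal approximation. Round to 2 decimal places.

34.21

Standard errors of each mean: 214/√114 = 20.0429 and 82/√218 = 5.5537.
SE(x̄₁ − x̄₂) = √(20.0429² + 5.5537²) = 20.7981 for independent samples with unequal variances.
With z* = 1.645, the margin is 1.645 × 20.7981 = 34.2129.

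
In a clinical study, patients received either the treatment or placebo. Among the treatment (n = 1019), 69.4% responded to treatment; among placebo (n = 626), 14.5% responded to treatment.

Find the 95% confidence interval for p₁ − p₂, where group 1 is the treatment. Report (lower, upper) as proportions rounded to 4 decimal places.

(0.5095, 0.5885)

Each SE is √(p̂(1−p̂)/n): √(0.6940·0.3060/1019) = 0.01444 and √(0.1450·0.8550/626) = 0.01407.
SE(p̂₁ − p̂₂) = √(SE₁² + SE₂²) = √(0.0002085136 + 0.0001979649) = 0.02016, since the two samples are independent.
At 95% confidence z* = 1.960; margin = 1.960 × 0.02016 = 0.03951.
The difference is 0.6940 − 0.1450 = 0.5490, so the interval is 0.5490 ± 0.03951 = (0.5095, 0.5885).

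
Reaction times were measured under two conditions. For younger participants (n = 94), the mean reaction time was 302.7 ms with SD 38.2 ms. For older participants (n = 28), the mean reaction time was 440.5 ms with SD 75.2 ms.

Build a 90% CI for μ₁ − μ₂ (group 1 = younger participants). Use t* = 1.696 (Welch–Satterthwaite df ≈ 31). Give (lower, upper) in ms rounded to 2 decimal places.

(-162.81, -112.79)

Per-group SEs: s₁/√n₁ = 38.2/√94 = 3.9400, s₂/√n₂ = 75.2/√28 = 14.2115.
Unpooled SE of the difference: √(15.5236 + 201.96673225) = 14.7476.
Margin of error = t* · SE = 1.696 × 14.7476 = 25.0119.
x̄₁ − x̄₂ = 302.7 − 440.5 = -137.8000.
CI: -137.8000 ± 25.0119 = (-162.81, -112.79).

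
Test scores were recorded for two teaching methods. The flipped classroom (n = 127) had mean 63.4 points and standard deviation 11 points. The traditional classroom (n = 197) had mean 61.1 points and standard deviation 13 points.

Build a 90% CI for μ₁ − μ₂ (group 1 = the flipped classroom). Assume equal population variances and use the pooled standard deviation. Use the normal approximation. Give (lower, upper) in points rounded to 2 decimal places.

(0.01, 4.59)

s_p = √[((n₁−1)s₁² + (n₂−1)s₂²)/(n₁+n₂−2)] = √[(126·11² + 196·13²)/322] = 12.2563.
SE = 12.2563·√(1/127 + 1/197) = 1.3948.
With z* = 1.645, margin = 1.645 × 1.3948 = 2.2944.
x̄₁ − x̄₂ = 63.4 − 61.1 = 2.3000; interval 2.3000 ± 2.2944 = (0.01, 4.59).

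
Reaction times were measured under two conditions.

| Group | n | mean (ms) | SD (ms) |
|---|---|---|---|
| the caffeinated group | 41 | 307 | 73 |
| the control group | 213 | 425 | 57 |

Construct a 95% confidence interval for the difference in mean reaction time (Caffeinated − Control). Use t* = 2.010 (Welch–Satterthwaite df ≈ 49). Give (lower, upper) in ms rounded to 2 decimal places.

(-142.22, -93.78)

SE₁ = s₁/√n₁ = 73/√41 = 11.4007; SE₂ = 57/√213 = 3.9056.
Independent samples, unequal variances: SE_diff = √(SE₁² + SE₂²) = √(129.97596049 + 15.25371136) = 12.0511.
t* = 2.010, so margin of error = 2.010 × 12.0511 = 24.2227.
Difference in means = 307 − 425 = -118.0000.
-118.0000 ± 24.2227 → (-142.22, -93.78).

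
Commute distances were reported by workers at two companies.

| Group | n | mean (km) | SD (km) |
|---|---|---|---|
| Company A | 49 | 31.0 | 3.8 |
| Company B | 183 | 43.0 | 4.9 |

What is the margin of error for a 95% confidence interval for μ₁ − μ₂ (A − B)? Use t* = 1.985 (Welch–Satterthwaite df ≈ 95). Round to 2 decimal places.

Per-group SEs: s₁/√n₁ = 3.8/√49 = 0.5429, s₂/√n₂ = 4.9/√183 = 0.3622.
Unpooled SE of the difference: √(0.29474041 + 0.13118884) = 0.6526.
Margin of error = t* · SE = 1.985 × 0.6526 = 1.2954.

1.30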